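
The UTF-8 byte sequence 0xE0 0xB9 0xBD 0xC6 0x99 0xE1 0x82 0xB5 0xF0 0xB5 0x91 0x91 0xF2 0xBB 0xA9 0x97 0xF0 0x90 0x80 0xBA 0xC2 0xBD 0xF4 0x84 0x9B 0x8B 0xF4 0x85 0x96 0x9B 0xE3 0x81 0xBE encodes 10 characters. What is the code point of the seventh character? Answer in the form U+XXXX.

Offset 0: leading byte 0xE0 = 11100000 → 3-byte char #1 = E0 B9 BD.
Offset 3: leading byte 0xC6 = 11000110 → 2-byte char #2 = C6 99.
Offset 5: leading byte 0xE1 = 11100001 → 3-byte char #3 = E1 82 B5.
Offset 8: leading byte 0xF0 = 11110000 → 4-byte char #4 = F0 B5 91 91.
Offset 12: leading byte 0xF2 = 11110010 → 4-byte char #5 = F2 BB A9 97.
Offset 16: leading byte 0xF0 = 11110000 → 4-byte char #6 = F0 90 80 BA.
Offset 20: leading byte 0xC2 = 11000010 → 2-byte char #7 = C2 BD.
Leading byte 0xC2 = 11000010 matches 110xxxxx → 2-byte sequence.
Byte 1: 0xC2 = 11000010, payload 00010 (5 bits).
Byte 2: 0xBD = 10111101 (10xxxxxx ✓), payload 111101.
Concatenate: 00010111101 = 0xBD (11 bits → U+00BD).

U+00BD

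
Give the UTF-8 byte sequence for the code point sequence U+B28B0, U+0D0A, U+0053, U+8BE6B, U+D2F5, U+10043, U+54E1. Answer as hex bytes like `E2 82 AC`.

F2 B2 A2 B0 E0 B4 8A 53 F2 8B B9 AB ED 8B B5 F0 90 81 83 E5 93 A1

U+B28B0: 4-byte form → F2 B2 A2 B0.
U+0D0A: 3-byte form → E0 B4 8A.
U+0053: 1-byte form → 53.
U+8BE6B: 4-byte form → F2 8B B9 AB.
U+D2F5: 3-byte form → ED 8B B5.
U+10043: 4-byte form → F0 90 81 83.
U+54E1: 3-byte form → E5 93 A1.
Concatenated (22 bytes): F2 B2 A2 B0 E0 B4 8A 53 F2 8B B9 AB ED 8B B5 F0 90 81 83 E5 93 A1.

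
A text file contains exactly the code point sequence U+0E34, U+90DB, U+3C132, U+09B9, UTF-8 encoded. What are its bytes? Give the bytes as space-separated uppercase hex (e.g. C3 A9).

E0 B8 B4 E9 83 9B F0 BC 84 B2 E0 A6 B9

U+0E34: 3-byte form → E0 B8 B4.
U+90DB: 3-byte form → E9 83 9B.
U+3C132: 4-byte form → F0 BC 84 B2.
U+09B9: 3-byte form → E0 A6 B9.
Concatenated (13 bytes): E0 B8 B4 E9 83 9B F0 BC 84 B2 E0 A6 B9.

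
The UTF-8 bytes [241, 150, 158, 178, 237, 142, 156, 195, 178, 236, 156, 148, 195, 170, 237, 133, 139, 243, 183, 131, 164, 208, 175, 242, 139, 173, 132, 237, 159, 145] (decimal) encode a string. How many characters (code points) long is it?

Byte at offset 0: 0xF1 = 11110001 → 4-byte char (#1). Advance 4.
Byte at offset 4: 0xED = 11101101 → 3-byte char (#2). Advance 3.
Byte at offset 7: 0xC3 = 11000011 → 2-byte char (#3). Advance 2.
Byte at offset 9: 0xEC = 11101100 → 3-byte char (#4). Advance 3.
Byte at offset 12: 0xC3 = 11000011 → 2-byte char (#5). Advance 2.
Byte at offset 14: 0xED = 11101101 → 3-byte char (#6). Advance 3.
Byte at offset 17: 0xF3 = 11110011 → 4-byte char (#7). Advance 4.
Byte at offset 21: 0xD0 = 11010000 → 2-byte char (#8). Advance 2.
Byte at offset 23: 0xF2 = 11110010 → 4-byte char (#9). Advance 4.
Byte at offset 27: 0xED = 11101101 → 3-byte char (#10). Advance 3.
Reached end at offset 30 after 10 code points.

10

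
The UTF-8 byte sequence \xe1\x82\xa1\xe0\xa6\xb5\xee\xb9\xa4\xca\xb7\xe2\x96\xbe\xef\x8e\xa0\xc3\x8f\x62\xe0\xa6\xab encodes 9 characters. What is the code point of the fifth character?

Offset 0: leading byte 0xE1 = 11100001 → 3-byte char #1 = E1 82 A1.
Offset 3: leading byte 0xE0 = 11100000 → 3-byte char #2 = E0 A6 B5.
Offset 6: leading byte 0xEE = 11101110 → 3-byte char #3 = EE B9 A4.
Offset 9: leading byte 0xCA = 11001010 → 2-byte char #4 = CA B7.
Offset 11: leading byte 0xE2 = 11100010 → 3-byte char #5 = E2 96 BE.
Leading byte 0xE2 = 11100010 matches 1110xxxx → 3-byte sequence.
Byte 1: 0xE2 = 11100010, payload 0010 (4 bits).
Byte 2: 0x96 = 10010110 (10xxxxxx ✓), payload 010110.
Byte 3: 0xBE = 10111110 (10xxxxxx ✓), payload 111110.
Concatenate: 0010010110111110 = 0x25BE (16 bits → U+25BE).

U+25BE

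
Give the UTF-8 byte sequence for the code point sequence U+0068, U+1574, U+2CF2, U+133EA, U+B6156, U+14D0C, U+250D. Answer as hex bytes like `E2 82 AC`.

U+0068: 1-byte form → 68.
U+1574: 3-byte form → E1 95 B4.
U+2CF2: 3-byte form → E2 B3 B2.
U+133EA: 4-byte form → F0 93 8F AA.
U+B6156: 4-byte form → F2 B6 85 96.
U+14D0C: 4-byte form → F0 94 B4 8C.
U+250D: 3-byte form → E2 94 8D.
Concatenated (22 bytes): 68 E1 95 B4 E2 B3 B2 F0 93 8F AA F2 B6 85 96 F0 94 B4 8C E2 94 8D.

68 E1 95 B4 E2 B3 B2 F0 93 8F AA F2 B6 85 96 F0 94 B4 8C E2 94 8D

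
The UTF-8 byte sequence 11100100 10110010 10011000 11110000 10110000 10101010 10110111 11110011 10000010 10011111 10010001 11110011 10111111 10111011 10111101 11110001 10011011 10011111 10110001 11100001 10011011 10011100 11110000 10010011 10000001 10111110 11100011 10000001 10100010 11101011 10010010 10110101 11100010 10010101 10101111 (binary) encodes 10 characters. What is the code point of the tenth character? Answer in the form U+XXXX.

Offset 0: leading byte 0xE4 = 11100100 → 3-byte char #1 = E4 B2 98.
Offset 3: leading byte 0xF0 = 11110000 → 4-byte char #2 = F0 B0 AA B7.
Offset 7: leading byte 0xF3 = 11110011 → 4-byte char #3 = F3 82 9F 91.
Offset 11: leading byte 0xF3 = 11110011 → 4-byte char #4 = F3 BF BB BD.
Offset 15: leading byte 0xF1 = 11110001 → 4-byte char #5 = F1 9B 9F B1.
Offset 19: leading byte 0xE1 = 11100001 → 3-byte char #6 = E1 9B 9C.
Offset 22: leading byte 0xF0 = 11110000 → 4-byte char #7 = F0 93 81 BE.
Offset 26: leading byte 0xE3 = 11100011 → 3-byte char #8 = E3 81 A2.
Offset 29: leading byte 0xEB = 11101011 → 3-byte char #9 = EB 92 B5.
Offset 32: leading byte 0xE2 = 11100010 → 3-byte char #10 = E2 95 AF.
Leading byte 0xE2 = 11100010 matches 1110xxxx → 3-byte sequence.
Byte 1: 0xE2 = 11100010, payload 0010 (4 bits).
Byte 2: 0x95 = 10010101 (10xxxxxx ✓), payload 010101.
Byte 3: 0xAF = 10101111 (10xxxxxx ✓), payload 101111.
Concatenate: 0010010101101111 = 0x256F (16 bits → U+256F).

U+256F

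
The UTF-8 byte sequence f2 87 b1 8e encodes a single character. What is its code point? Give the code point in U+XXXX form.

Leading byte 0xF2 = 11110010 matches 11110xxx → 4-byte sequence.
Byte 1: 0xF2 = 11110010, payload 010 (3 bits).
Byte 2: 0x87 = 10000111 (10xxxxxx ✓), payload 000111.
Byte 3: 0xB1 = 10110001 (10xxxxxx ✓), payload 110001.
Byte 4: 0x8E = 10001110 (10xxxxxx ✓), payload 001110.
Concatenate: 010000111110001001110 = 0x87C4E (21 bits → U+87C4E).

U+87C4E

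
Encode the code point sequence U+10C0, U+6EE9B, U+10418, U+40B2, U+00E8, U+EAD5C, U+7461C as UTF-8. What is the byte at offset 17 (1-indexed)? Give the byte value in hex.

0xF3

1-indexed offset 17 is 0-indexed offset 16.
U+10C0 → 3-byte form E1 83 80 at offsets 0–2.
U+6EE9B → 4-byte form F1 AE BA 9B at offsets 3–6.
U+10418 → 4-byte form F0 90 90 98 at offsets 7–10.
U+40B2 → 3-byte form E4 82 B2 at offsets 11–13.
U+00E8 → 2-byte form C3 A8 at offsets 14–15.
U+EAD5C → 4-byte form F3 AA B5 9C at offsets 16–19.
Offset 16 falls in char 6's range; it's byte 1 of F3 AA B5 9C = 0xF3.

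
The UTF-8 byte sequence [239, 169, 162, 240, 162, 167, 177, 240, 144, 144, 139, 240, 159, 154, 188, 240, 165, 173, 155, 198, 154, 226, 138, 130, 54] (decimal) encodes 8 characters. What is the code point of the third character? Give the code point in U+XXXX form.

U+1040B

Offset 0: leading byte 0xEF = 11101111 → 3-byte char #1 = EF A9 A2.
Offset 3: leading byte 0xF0 = 11110000 → 4-byte char #2 = F0 A2 A7 B1.
Offset 7: leading byte 0xF0 = 11110000 → 4-byte char #3 = F0 90 90 8B.
Leading byte 0xF0 = 11110000 matches 11110xxx → 4-byte sequence.
Byte 1: 0xF0 = 11110000, payload 000 (3 bits).
Byte 2: 0x90 = 10010000 (10xxxxxx ✓), payload 010000.
Byte 3: 0x90 = 10010000 (10xxxxxx ✓), payload 010000.
Byte 4: 0x8B = 10001011 (10xxxxxx ✓), payload 001011.
Concatenate: 000010000010000001011 = 0x1040B (21 bits → U+1040B).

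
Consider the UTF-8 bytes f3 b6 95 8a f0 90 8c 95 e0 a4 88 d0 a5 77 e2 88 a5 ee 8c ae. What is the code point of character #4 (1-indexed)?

Offset 0: leading byte 0xF3 = 11110011 → 4-byte char #1 = F3 B6 95 8A.
Offset 4: leading byte 0xF0 = 11110000 → 4-byte char #2 = F0 90 8C 95.
Offset 8: leading byte 0xE0 = 11100000 → 3-byte char #3 = E0 A4 88.
Offset 11: leading byte 0xD0 = 11010000 → 2-byte char #4 = D0 A5.
Leading byte 0xD0 = 11010000 matches 110xxxxx → 2-byte sequence.
Byte 1: 0xD0 = 11010000, payload 10000 (5 bits).
Byte 2: 0xA5 = 10100101 (10xxxxxx ✓), payload 100101.
Concatenate: 10000100101 = 0x425 (11 bits → U+0425).

U+0425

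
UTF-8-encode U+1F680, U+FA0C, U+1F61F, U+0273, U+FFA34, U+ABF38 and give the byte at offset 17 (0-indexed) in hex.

0xF2

U+1F680 → 4-byte form F0 9F 9A 80 at offsets 0–3.
U+FA0C → 3-byte form EF A8 8C at offsets 4–6.
U+1F61F → 4-byte form F0 9F 98 9F at offsets 7–10.
U+0273 → 2-byte form C9 B3 at offsets 11–12.
U+FFA34 → 4-byte form F3 BF A8 B4 at offsets 13–16.
U+ABF38 → 4-byte form F2 AB BC B8 at offsets 17–20.
Offset 17 falls in char 6's range; it's byte 1 of F2 AB BC B8 = 0xF2.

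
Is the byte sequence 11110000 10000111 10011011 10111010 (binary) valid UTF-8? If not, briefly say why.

invalid (overlong encoding)

Leading byte 0xF0 = 11110000 → 4-byte form.
Continuation bytes all match 10xxxxxx. Payload decodes to 0x76FA.
But 0x76FA < 0x10000, the minimum for a 4-byte sequence — this is an overlong encoding.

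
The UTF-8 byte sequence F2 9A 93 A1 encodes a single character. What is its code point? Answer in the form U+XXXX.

U+9A4E1

Leading byte 0xF2 = 11110010 matches 11110xxx → 4-byte sequence.
Byte 1: 0xF2 = 11110010, payload 010 (3 bits).
Byte 2: 0x9A = 10011010 (10xxxxxx ✓), payload 011010.
Byte 3: 0x93 = 10010011 (10xxxxxx ✓), payload 010011.
Byte 4: 0xA1 = 10100001 (10xxxxxx ✓), payload 100001.
Concatenate: 010011010010011100001 = 0x9A4E1 (21 bits → U+9A4E1).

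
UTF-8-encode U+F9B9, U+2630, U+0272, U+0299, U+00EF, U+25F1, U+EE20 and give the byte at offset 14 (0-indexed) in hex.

U+F9B9 → 3-byte form EF A6 B9 at offsets 0–2.
U+2630 → 3-byte form E2 98 B0 at offsets 3–5.
U+0272 → 2-byte form C9 B2 at offsets 6–7.
U+0299 → 2-byte form CA 99 at offsets 8–9.
U+00EF → 2-byte form C3 AF at offsets 10–11.
U+25F1 → 3-byte form E2 97 B1 at offsets 12–14.
Offset 14 falls in char 6's range; it's byte 3 of E2 97 B1 = 0xB1.

0xB1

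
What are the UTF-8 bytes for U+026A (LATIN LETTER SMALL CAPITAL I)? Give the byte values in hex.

C9 AA

U+026A = 0x26A = 618 decimal. In range U+0080–U+07FF → 2-byte form: 110xxxxx 10xxxxxx.
Binary (11 bits): 01001101010.
Split 5+6: 01001 | 101010.
Byte 1: 11001001 = 0xC9.
Byte 2: 10101010 = 0xAA.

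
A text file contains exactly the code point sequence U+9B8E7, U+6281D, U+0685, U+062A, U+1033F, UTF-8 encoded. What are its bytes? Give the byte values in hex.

U+9B8E7: 4-byte form → F2 9B A3 A7.
U+6281D: 4-byte form → F1 A2 A0 9D.
U+0685: 2-byte form → DA 85.
U+062A: 2-byte form → D8 AA.
U+1033F: 4-byte form → F0 90 8C BF.
Concatenated (16 bytes): F2 9B A3 A7 F1 A2 A0 9D DA 85 D8 AA F0 90 8C BF.

F2 9B A3 A7 F1 A2 A0 9D DA 85 D8 AA F0 90 8C BF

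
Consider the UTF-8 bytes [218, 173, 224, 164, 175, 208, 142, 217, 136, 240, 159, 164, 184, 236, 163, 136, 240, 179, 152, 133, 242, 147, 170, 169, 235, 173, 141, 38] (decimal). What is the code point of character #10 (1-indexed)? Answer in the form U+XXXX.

Offset 0: leading byte 0xDA = 11011010 → 2-byte char #1 = DA AD.
Offset 2: leading byte 0xE0 = 11100000 → 3-byte char #2 = E0 A4 AF.
Offset 5: leading byte 0xD0 = 11010000 → 2-byte char #3 = D0 8E.
Offset 7: leading byte 0xD9 = 11011001 → 2-byte char #4 = D9 88.
Offset 9: leading byte 0xF0 = 11110000 → 4-byte char #5 = F0 9F A4 B8.
Offset 13: leading byte 0xEC = 11101100 → 3-byte char #6 = EC A3 88.
Offset 16: leading byte 0xF0 = 11110000 → 4-byte char #7 = F0 B3 98 85.
Offset 20: leading byte 0xF2 = 11110010 → 4-byte char #8 = F2 93 AA A9.
Offset 24: leading byte 0xEB = 11101011 → 3-byte char #9 = EB AD 8D.
Offset 27: leading byte 0x26 = 00100110 → 1-byte char #10 = 26.
Leading byte 0x26 = 00100110 matches 0xxxxxxx → 1-byte sequence.
Byte 1: 0x26 = 00100110, payload 0100110 (7 bits).
Concatenate: 0100110 = 0x26 (7 bits → U+0026).

U+0026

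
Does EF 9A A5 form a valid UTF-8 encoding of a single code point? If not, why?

valid

Leading byte 0xEF = 11101111 → 3-byte form.
Continuation bytes 0x9A=10011010, 0xA5=10100101 all match 10xxxxxx.
Decoded value 0xF6A5 is ≥ 0x800 (shortest form) and not a surrogate.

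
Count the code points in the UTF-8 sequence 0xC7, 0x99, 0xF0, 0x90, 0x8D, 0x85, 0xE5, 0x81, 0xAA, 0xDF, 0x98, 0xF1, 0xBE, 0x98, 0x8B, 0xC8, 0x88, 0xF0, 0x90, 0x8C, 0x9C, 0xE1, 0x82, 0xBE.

8

Byte at offset 0: 0xC7 = 11000111 → 2-byte char (#1). Advance 2.
Byte at offset 2: 0xF0 = 11110000 → 4-byte char (#2). Advance 4.
Byte at offset 6: 0xE5 = 11100101 → 3-byte char (#3). Advance 3.
Byte at offset 9: 0xDF = 11011111 → 2-byte char (#4). Advance 2.
Byte at offset 11: 0xF1 = 11110001 → 4-byte char (#5). Advance 4.
Byte at offset 15: 0xC8 = 11001000 → 2-byte char (#6). Advance 2.
Byte at offset 17: 0xF0 = 11110000 → 4-byte char (#7). Advance 4.
Byte at offset 21: 0xE1 = 11100001 → 3-byte char (#8). Advance 3.
Reached end at offset 24 after 8 code points.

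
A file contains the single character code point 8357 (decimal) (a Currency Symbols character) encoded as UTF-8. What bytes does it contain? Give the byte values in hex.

U+20A5 = 0x20A5 = 8357 decimal. In range U+0800–U+FFFF → 3-byte form: 1110xxxx 10xxxxxx 10xxxxxx.
Binary (16 bits): 0010000010100101.
Split 4+6+6: 0010 | 000010 | 100101.
Byte 1: 11100010 = 0xE2.
Byte 2: 10000010 = 0x82.
Byte 3: 10100101 = 0xA5.

E2 82 A5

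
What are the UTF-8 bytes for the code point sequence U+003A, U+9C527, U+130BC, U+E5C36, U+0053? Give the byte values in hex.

3A F2 9C 94 A7 F0 93 82 BC F3 A5 B0 B6 53

U+003A: 1-byte form → 3A.
U+9C527: 4-byte form → F2 9C 94 A7.
U+130BC: 4-byte form → F0 93 82 BC.
U+E5C36: 4-byte form → F3 A5 B0 B6.
U+0053: 1-byte form → 53.
Concatenated (14 bytes): 3A F2 9C 94 A7 F0 93 82 BC F3 A5 B0 B6 53.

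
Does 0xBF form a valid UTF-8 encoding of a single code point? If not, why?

Byte 0xBF = 10111111 has the form 10xxxxxx — a continuation byte — but there is no preceding leading byte.

invalid (continuation byte with no leading byte)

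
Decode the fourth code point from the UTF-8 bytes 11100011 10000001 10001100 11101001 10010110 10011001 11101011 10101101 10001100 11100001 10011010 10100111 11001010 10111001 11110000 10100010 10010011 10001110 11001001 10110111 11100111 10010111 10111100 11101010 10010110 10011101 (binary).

U+16A7

Offset 0: leading byte 0xE3 = 11100011 → 3-byte char #1 = E3 81 8C.
Offset 3: leading byte 0xE9 = 11101001 → 3-byte char #2 = E9 96 99.
Offset 6: leading byte 0xEB = 11101011 → 3-byte char #3 = EB AD 8C.
Offset 9: leading byte 0xE1 = 11100001 → 3-byte char #4 = E1 9A A7.
Leading byte 0xE1 = 11100001 matches 1110xxxx → 3-byte sequence.
Byte 1: 0xE1 = 11100001, payload 0001 (4 bits).
Byte 2: 0x9A = 10011010 (10xxxxxx ✓), payload 011010.
Byte 3: 0xA7 = 10100111 (10xxxxxx ✓), payload 100111.
Concatenate: 0001011010100111 = 0x16A7 (16 bits → U+16A7).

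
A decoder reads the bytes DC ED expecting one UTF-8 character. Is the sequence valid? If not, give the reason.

invalid (non-continuation byte where continuation expected)

Leading byte 0xDC = 11011100 → 2-byte form.
Byte 2 is 0xED = 11101101, which is not 10xxxxxx — expected a continuation byte.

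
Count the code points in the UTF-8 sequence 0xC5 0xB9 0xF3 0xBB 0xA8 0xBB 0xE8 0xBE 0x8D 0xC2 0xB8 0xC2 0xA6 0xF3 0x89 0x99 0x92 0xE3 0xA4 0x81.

Byte at offset 0: 0xC5 = 11000101 → 2-byte char (#1). Advance 2.
Byte at offset 2: 0xF3 = 11110011 → 4-byte char (#2). Advance 4.
Byte at offset 6: 0xE8 = 11101000 → 3-byte char (#3). Advance 3.
Byte at offset 9: 0xC2 = 11000010 → 2-byte char (#4). Advance 2.
Byte at offset 11: 0xC2 = 11000010 → 2-byte char (#5). Advance 2.
Byte at offset 13: 0xF3 = 11110011 → 4-byte char (#6). Advance 4.
Byte at offset 17: 0xE3 = 11100011 → 3-byte char (#7). Advance 3.
Reached end at offset 20 after 7 code points.

7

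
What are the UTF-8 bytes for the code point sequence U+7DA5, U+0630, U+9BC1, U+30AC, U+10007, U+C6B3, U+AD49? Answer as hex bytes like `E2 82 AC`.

E7 B6 A5 D8 B0 E9 AF 81 E3 82 AC F0 90 80 87 EC 9A B3 EA B5 89

U+7DA5: 3-byte form → E7 B6 A5.
U+0630: 2-byte form → D8 B0.
U+9BC1: 3-byte form → E9 AF 81.
U+30AC: 3-byte form → E3 82 AC.
U+10007: 4-byte form → F0 90 80 87.
U+C6B3: 3-byte form → EC 9A B3.
U+AD49: 3-byte form → EA B5 89.
Concatenated (21 bytes): E7 B6 A5 D8 B0 E9 AF 81 E3 82 AC F0 90 80 87 EC 9A B3 EA B5 89.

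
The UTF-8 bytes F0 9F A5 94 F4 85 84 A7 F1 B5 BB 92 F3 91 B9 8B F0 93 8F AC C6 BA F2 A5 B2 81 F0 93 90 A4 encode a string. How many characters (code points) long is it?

8

Byte at offset 0: 0xF0 = 11110000 → 4-byte char (#1). Advance 4.
Byte at offset 4: 0xF4 = 11110100 → 4-byte char (#2). Advance 4.
Byte at offset 8: 0xF1 = 11110001 → 4-byte char (#3). Advance 4.
Byte at offset 12: 0xF3 = 11110011 → 4-byte char (#4). Advance 4.
Byte at offset 16: 0xF0 = 11110000 → 4-byte char (#5). Advance 4.
Byte at offset 20: 0xC6 = 11000110 → 2-byte char (#6). Advance 2.
Byte at offset 22: 0xF2 = 11110010 → 4-byte char (#7). Advance 4.
Byte at offset 26: 0xF0 = 11110000 → 4-byte char (#8). Advance 4.
Reached end at offset 30 after 8 code points.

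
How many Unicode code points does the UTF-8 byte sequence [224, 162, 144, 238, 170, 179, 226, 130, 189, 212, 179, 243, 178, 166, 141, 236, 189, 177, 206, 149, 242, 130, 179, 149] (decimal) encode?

8

Byte at offset 0: 0xE0 = 11100000 → 3-byte char (#1). Advance 3.
Byte at offset 3: 0xEE = 11101110 → 3-byte char (#2). Advance 3.
Byte at offset 6: 0xE2 = 11100010 → 3-byte char (#3). Advance 3.
Byte at offset 9: 0xD4 = 11010100 → 2-byte char (#4). Advance 2.
Byte at offset 11: 0xF3 = 11110011 → 4-byte char (#5). Advance 4.
Byte at offset 15: 0xEC = 11101100 → 3-byte char (#6). Advance 3.
Byte at offset 18: 0xCE = 11001110 → 2-byte char (#7). Advance 2.
Byte at offset 20: 0xF2 = 11110010 → 4-byte char (#8). Advance 4.
Reached end at offset 24 after 8 code points.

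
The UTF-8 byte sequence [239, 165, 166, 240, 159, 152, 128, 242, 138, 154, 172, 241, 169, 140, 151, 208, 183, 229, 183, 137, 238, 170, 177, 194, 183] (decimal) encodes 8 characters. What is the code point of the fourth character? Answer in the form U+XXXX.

Offset 0: leading byte 0xEF = 11101111 → 3-byte char #1 = EF A5 A6.
Offset 3: leading byte 0xF0 = 11110000 → 4-byte char #2 = F0 9F 98 80.
Offset 7: leading byte 0xF2 = 11110010 → 4-byte char #3 = F2 8A 9A AC.
Offset 11: leading byte 0xF1 = 11110001 → 4-byte char #4 = F1 A9 8C 97.
Leading byte 0xF1 = 11110001 matches 11110xxx → 4-byte sequence.
Byte 1: 0xF1 = 11110001, payload 001 (3 bits).
Byte 2: 0xA9 = 10101001 (10xxxxxx ✓), payload 101001.
Byte 3: 0x8C = 10001100 (10xxxxxx ✓), payload 001100.
Byte 4: 0x97 = 10010111 (10xxxxxx ✓), payload 010111.
Concatenate: 001101001001100010111 = 0x69317 (21 bits → U+69317).

U+69317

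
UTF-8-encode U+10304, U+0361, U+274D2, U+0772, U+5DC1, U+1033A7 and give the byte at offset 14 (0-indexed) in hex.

0x81

U+10304 → 4-byte form F0 90 8C 84 at offsets 0–3.
U+0361 → 2-byte form CD A1 at offsets 4–5.
U+274D2 → 4-byte form F0 A7 93 92 at offsets 6–9.
U+0772 → 2-byte form DD B2 at offsets 10–11.
U+5DC1 → 3-byte form E5 B7 81 at offsets 12–14.
Offset 14 falls in char 5's range; it's byte 3 of E5 B7 81 = 0x81.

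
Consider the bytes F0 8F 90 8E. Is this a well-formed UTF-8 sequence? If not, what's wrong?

Leading byte 0xF0 = 11110000 → 4-byte form.
Continuation bytes all match 10xxxxxx. Payload decodes to 0xF40E.
But 0xF40E < 0x10000, the minimum for a 4-byte sequence — this is an overlong encoding.

invalid (overlong encoding)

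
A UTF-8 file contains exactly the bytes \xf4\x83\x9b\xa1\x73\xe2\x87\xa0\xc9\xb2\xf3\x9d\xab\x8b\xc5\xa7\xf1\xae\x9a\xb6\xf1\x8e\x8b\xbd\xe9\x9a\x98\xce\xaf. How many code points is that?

Byte at offset 0: 0xF4 = 11110100 → 4-byte char (#1). Advance 4.
Byte at offset 4: 0x73 = 01110011 → 1-byte char (#2). Advance 1.
Byte at offset 5: 0xE2 = 11100010 → 3-byte char (#3). Advance 3.
Byte at offset 8: 0xC9 = 11001001 → 2-byte char (#4). Advance 2.
Byte at offset 10: 0xF3 = 11110011 → 4-byte char (#5). Advance 4.
Byte at offset 14: 0xC5 = 11000101 → 2-byte char (#6). Advance 2.
Byte at offset 16: 0xF1 = 11110001 → 4-byte char (#7). Advance 4.
Byte at offset 20: 0xF1 = 11110001 → 4-byte char (#8). Advance 4.
Byte at offset 24: 0xE9 = 11101001 → 3-byte char (#9). Advance 3.
Byte at offset 27: 0xCE = 11001110 → 2-byte char (#10). Advance 2.
Reached end at offset 29 after 10 code points.

10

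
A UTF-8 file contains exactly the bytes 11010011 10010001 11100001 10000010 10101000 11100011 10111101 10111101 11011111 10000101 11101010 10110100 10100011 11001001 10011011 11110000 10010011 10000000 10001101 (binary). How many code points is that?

7

Byte at offset 0: 0xD3 = 11010011 → 2-byte char (#1). Advance 2.
Byte at offset 2: 0xE1 = 11100001 → 3-byte char (#2). Advance 3.
Byte at offset 5: 0xE3 = 11100011 → 3-byte char (#3). Advance 3.
Byte at offset 8: 0xDF = 11011111 → 2-byte char (#4). Advance 2.
Byte at offset 10: 0xEA = 11101010 → 3-byte char (#5). Advance 3.
Byte at offset 13: 0xC9 = 11001001 → 2-byte char (#6). Advance 2.
Byte at offset 15: 0xF0 = 11110000 → 4-byte char (#7). Advance 4.
Reached end at offset 19 after 7 code points.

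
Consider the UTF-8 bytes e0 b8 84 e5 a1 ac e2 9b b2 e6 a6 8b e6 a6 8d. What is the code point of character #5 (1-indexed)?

U+698D

Offset 0: leading byte 0xE0 = 11100000 → 3-byte char #1 = E0 B8 84.
Offset 3: leading byte 0xE5 = 11100101 → 3-byte char #2 = E5 A1 AC.
Offset 6: leading byte 0xE2 = 11100010 → 3-byte char #3 = E2 9B B2.
Offset 9: leading byte 0xE6 = 11100110 → 3-byte char #4 = E6 A6 8B.
Offset 12: leading byte 0xE6 = 11100110 → 3-byte char #5 = E6 A6 8D.
Leading byte 0xE6 = 11100110 matches 1110xxxx → 3-byte sequence.
Byte 1: 0xE6 = 11100110, payload 0110 (4 bits).
Byte 2: 0xA6 = 10100110 (10xxxxxx ✓), payload 100110.
Byte 3: 0x8D = 10001101 (10xxxxxx ✓), payload 001101.
Concatenate: 0110100110001101 = 0x698D (16 bits → U+698D).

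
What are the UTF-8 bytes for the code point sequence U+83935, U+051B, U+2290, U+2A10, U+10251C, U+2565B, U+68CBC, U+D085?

F2 83 A4 B5 D4 9B E2 8A 90 E2 A8 90 F4 82 94 9C F0 A5 99 9B F1 A8 B2 BC ED 82 85

U+83935: 4-byte form → F2 83 A4 B5.
U+051B: 2-byte form → D4 9B.
U+2290: 3-byte form → E2 8A 90.
U+2A10: 3-byte form → E2 A8 90.
U+10251C: 4-byte form → F4 82 94 9C.
U+2565B: 4-byte form → F0 A5 99 9B.
U+68CBC: 4-byte form → F1 A8 B2 BC.
U+D085: 3-byte form → ED 82 85.
Concatenated (27 bytes): F2 83 A4 B5 D4 9B E2 8A 90 E2 A8 90 F4 82 94 9C F0 A5 99 9B F1 A8 B2 BC ED 82 85.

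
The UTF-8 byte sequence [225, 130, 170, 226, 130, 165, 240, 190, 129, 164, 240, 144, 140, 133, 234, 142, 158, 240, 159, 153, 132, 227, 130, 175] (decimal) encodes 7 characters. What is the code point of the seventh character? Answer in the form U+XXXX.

Offset 0: leading byte 0xE1 = 11100001 → 3-byte char #1 = E1 82 AA.
Offset 3: leading byte 0xE2 = 11100010 → 3-byte char #2 = E2 82 A5.
Offset 6: leading byte 0xF0 = 11110000 → 4-byte char #3 = F0 BE 81 A4.
Offset 10: leading byte 0xF0 = 11110000 → 4-byte char #4 = F0 90 8C 85.
Offset 14: leading byte 0xEA = 11101010 → 3-byte char #5 = EA 8E 9E.
Offset 17: leading byte 0xF0 = 11110000 → 4-byte char #6 = F0 9F 99 84.
Offset 21: leading byte 0xE3 = 11100011 → 3-byte char #7 = E3 82 AF.
Leading byte 0xE3 = 11100011 matches 1110xxxx → 3-byte sequence.
Byte 1: 0xE3 = 11100011, payload 0011 (4 bits).
Byte 2: 0x82 = 10000010 (10xxxxxx ✓), payload 000010.
Byte 3: 0xAF = 10101111 (10xxxxxx ✓), payload 101111.
Concatenate: 0011000010101111 = 0x30AF (16 bits → U+30AF).

U+30AF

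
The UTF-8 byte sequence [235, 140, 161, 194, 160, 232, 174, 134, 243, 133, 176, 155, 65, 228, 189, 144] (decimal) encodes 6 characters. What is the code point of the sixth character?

U+4F50

Offset 0: leading byte 0xEB = 11101011 → 3-byte char #1 = EB 8C A1.
Offset 3: leading byte 0xC2 = 11000010 → 2-byte char #2 = C2 A0.
Offset 5: leading byte 0xE8 = 11101000 → 3-byte char #3 = E8 AE 86.
Offset 8: leading byte 0xF3 = 11110011 → 4-byte char #4 = F3 85 B0 9B.
Offset 12: leading byte 0x41 = 01000001 → 1-byte char #5 = 41.
Offset 13: leading byte 0xE4 = 11100100 → 3-byte char #6 = E4 BD 90.
Leading byte 0xE4 = 11100100 matches 1110xxxx → 3-byte sequence.
Byte 1: 0xE4 = 11100100, payload 0100 (4 bits).
Byte 2: 0xBD = 10111101 (10xxxxxx ✓), payload 111101.
Byte 3: 0x90 = 10010000 (10xxxxxx ✓), payload 010000.
Concatenate: 0100111101010000 = 0x4F50 (16 bits → U+4F50).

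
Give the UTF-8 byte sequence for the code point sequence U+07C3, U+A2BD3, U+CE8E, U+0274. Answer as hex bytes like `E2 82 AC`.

U+07C3: 2-byte form → DF 83.
U+A2BD3: 4-byte form → F2 A2 AF 93.
U+CE8E: 3-byte form → EC BA 8E.
U+0274: 2-byte form → C9 B4.
Concatenated (11 bytes): DF 83 F2 A2 AF 93 EC BA 8E C9 B4.

DF 83 F2 A2 AF 93 EC BA 8E C9 B4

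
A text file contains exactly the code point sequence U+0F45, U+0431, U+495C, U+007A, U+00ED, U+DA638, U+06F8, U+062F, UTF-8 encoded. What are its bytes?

U+0F45: 3-byte form → E0 BD 85.
U+0431: 2-byte form → D0 B1.
U+495C: 3-byte form → E4 A5 9C.
U+007A: 1-byte form → 7A.
U+00ED: 2-byte form → C3 AD.
U+DA638: 4-byte form → F3 9A 98 B8.
U+06F8: 2-byte form → DB B8.
U+062F: 2-byte form → D8 AF.
Concatenated (19 bytes): E0 BD 85 D0 B1 E4 A5 9C 7A C3 AD F3 9A 98 B8 DB B8 D8 AF.

E0 BD 85 D0 B1 E4 A5 9C 7A C3 AD F3 9A 98 B8 DB B8 D8 AF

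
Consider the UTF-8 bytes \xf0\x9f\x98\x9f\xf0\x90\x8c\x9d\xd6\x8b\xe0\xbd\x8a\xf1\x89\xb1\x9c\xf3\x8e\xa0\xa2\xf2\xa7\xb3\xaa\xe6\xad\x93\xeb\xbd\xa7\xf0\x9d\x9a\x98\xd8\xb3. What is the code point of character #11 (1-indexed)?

Offset 0: leading byte 0xF0 = 11110000 → 4-byte char #1 = F0 9F 98 9F.
Offset 4: leading byte 0xF0 = 11110000 → 4-byte char #2 = F0 90 8C 9D.
Offset 8: leading byte 0xD6 = 11010110 → 2-byte char #3 = D6 8B.
Offset 10: leading byte 0xE0 = 11100000 → 3-byte char #4 = E0 BD 8A.
Offset 13: leading byte 0xF1 = 11110001 → 4-byte char #5 = F1 89 B1 9C.
Offset 17: leading byte 0xF3 = 11110011 → 4-byte char #6 = F3 8E A0 A2.
Offset 21: leading byte 0xF2 = 11110010 → 4-byte char #7 = F2 A7 B3 AA.
Offset 25: leading byte 0xE6 = 11100110 → 3-byte char #8 = E6 AD 93.
Offset 28: leading byte 0xEB = 11101011 → 3-byte char #9 = EB BD A7.
Offset 31: leading byte 0xF0 = 11110000 → 4-byte char #10 = F0 9D 9A 98.
Offset 35: leading byte 0xD8 = 11011000 → 2-byte char #11 = D8 B3.
Leading byte 0xD8 = 11011000 matches 110xxxxx → 2-byte sequence.
Byte 1: 0xD8 = 11011000, payload 11000 (5 bits).
Byte 2: 0xB3 = 10110011 (10xxxxxx ✓), payload 110011.
Concatenate: 11000110011 = 0x633 (11 bits → U+0633).

U+0633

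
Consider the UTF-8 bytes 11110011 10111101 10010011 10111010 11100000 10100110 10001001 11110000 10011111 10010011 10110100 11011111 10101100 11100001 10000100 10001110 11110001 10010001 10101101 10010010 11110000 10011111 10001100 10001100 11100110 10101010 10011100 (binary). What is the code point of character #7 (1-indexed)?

Offset 0: leading byte 0xF3 = 11110011 → 4-byte char #1 = F3 BD 93 BA.
Offset 4: leading byte 0xE0 = 11100000 → 3-byte char #2 = E0 A6 89.
Offset 7: leading byte 0xF0 = 11110000 → 4-byte char #3 = F0 9F 93 B4.
Offset 11: leading byte 0xDF = 11011111 → 2-byte char #4 = DF AC.
Offset 13: leading byte 0xE1 = 11100001 → 3-byte char #5 = E1 84 8E.
Offset 16: leading byte 0xF1 = 11110001 → 4-byte char #6 = F1 91 AD 92.
Offset 20: leading byte 0xF0 = 11110000 → 4-byte char #7 = F0 9F 8C 8C.
Leading byte 0xF0 = 11110000 matches 11110xxx → 4-byte sequence.
Byte 1: 0xF0 = 11110000, payload 000 (3 bits).
Byte 2: 0x9F = 10011111 (10xxxxxx ✓), payload 011111.
Byte 3: 0x8C = 10001100 (10xxxxxx ✓), payload 001100.
Byte 4: 0x8C = 10001100 (10xxxxxx ✓), payload 001100.
Concatenate: 000011111001100001100 = 0x1F30C (21 bits → U+1F30C).

U+1F30C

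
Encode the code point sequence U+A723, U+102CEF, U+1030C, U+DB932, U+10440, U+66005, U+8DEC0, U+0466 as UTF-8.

EA 9C A3 F4 82 B3 AF F0 90 8C 8C F3 9B A4 B2 F0 90 91 80 F1 A6 80 85 F2 8D BB 80 D1 A6

U+A723: 3-byte form → EA 9C A3.
U+102CEF: 4-byte form → F4 82 B3 AF.
U+1030C: 4-byte form → F0 90 8C 8C.
U+DB932: 4-byte form → F3 9B A4 B2.
U+10440: 4-byte form → F0 90 91 80.
U+66005: 4-byte form → F1 A6 80 85.
U+8DEC0: 4-byte form → F2 8D BB 80.
U+0466: 2-byte form → D1 A6.
Concatenated (29 bytes): EA 9C A3 F4 82 B3 AF F0 90 8C 8C F3 9B A4 B2 F0 90 91 80 F1 A6 80 85 F2 8D BB 80 D1 A6.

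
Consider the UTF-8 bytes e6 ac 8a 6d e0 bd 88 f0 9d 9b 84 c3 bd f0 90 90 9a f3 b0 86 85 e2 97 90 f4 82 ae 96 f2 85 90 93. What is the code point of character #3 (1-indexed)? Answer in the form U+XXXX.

Offset 0: leading byte 0xE6 = 11100110 → 3-byte char #1 = E6 AC 8A.
Offset 3: leading byte 0x6D = 01101101 → 1-byte char #2 = 6D.
Offset 4: leading byte 0xE0 = 11100000 → 3-byte char #3 = E0 BD 88.
Leading byte 0xE0 = 11100000 matches 1110xxxx → 3-byte sequence.
Byte 1: 0xE0 = 11100000, payload 0000 (4 bits).
Byte 2: 0xBD = 10111101 (10xxxxxx ✓), payload 111101.
Byte 3: 0x88 = 10001000 (10xxxxxx ✓), payload 001000.
Concatenate: 0000111101001000 = 0xF48 (16 bits → U+0F48).

U+0F48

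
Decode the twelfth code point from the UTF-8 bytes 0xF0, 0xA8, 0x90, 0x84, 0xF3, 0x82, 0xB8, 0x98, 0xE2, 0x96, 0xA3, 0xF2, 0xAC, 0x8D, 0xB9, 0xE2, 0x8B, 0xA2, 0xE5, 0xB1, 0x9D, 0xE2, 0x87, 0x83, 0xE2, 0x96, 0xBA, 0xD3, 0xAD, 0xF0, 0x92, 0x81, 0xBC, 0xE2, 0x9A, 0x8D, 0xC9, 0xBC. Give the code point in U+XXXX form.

U+027C

Offset 0: leading byte 0xF0 = 11110000 → 4-byte char #1 = F0 A8 90 84.
Offset 4: leading byte 0xF3 = 11110011 → 4-byte char #2 = F3 82 B8 98.
Offset 8: leading byte 0xE2 = 11100010 → 3-byte char #3 = E2 96 A3.
Offset 11: leading byte 0xF2 = 11110010 → 4-byte char #4 = F2 AC 8D B9.
Offset 15: leading byte 0xE2 = 11100010 → 3-byte char #5 = E2 8B A2.
Offset 18: leading byte 0xE5 = 11100101 → 3-byte char #6 = E5 B1 9D.
Offset 21: leading byte 0xE2 = 11100010 → 3-byte char #7 = E2 87 83.
Offset 24: leading byte 0xE2 = 11100010 → 3-byte char #8 = E2 96 BA.
Offset 27: leading byte 0xD3 = 11010011 → 2-byte char #9 = D3 AD.
Offset 29: leading byte 0xF0 = 11110000 → 4-byte char #10 = F0 92 81 BC.
Offset 33: leading byte 0xE2 = 11100010 → 3-byte char #11 = E2 9A 8D.
Offset 36: leading byte 0xC9 = 11001001 → 2-byte char #12 = C9 BC.
Leading byte 0xC9 = 11001001 matches 110xxxxx → 2-byte sequence.
Byte 1: 0xC9 = 11001001, payload 01001 (5 bits).
Byte 2: 0xBC = 10111100 (10xxxxxx ✓), payload 111100.
Concatenate: 01001111100 = 0x27C (11 bits → U+027C).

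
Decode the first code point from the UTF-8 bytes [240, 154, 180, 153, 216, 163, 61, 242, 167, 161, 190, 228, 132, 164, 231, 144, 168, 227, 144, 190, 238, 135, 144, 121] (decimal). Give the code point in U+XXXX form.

Offset 0: leading byte 0xF0 = 11110000 → 4-byte char #1 = F0 9A B4 99.
Leading byte 0xF0 = 11110000 matches 11110xxx → 4-byte sequence.
Byte 1: 0xF0 = 11110000, payload 000 (3 bits).
Byte 2: 0x9A = 10011010 (10xxxxxx ✓), payload 011010.
Byte 3: 0xB4 = 10110100 (10xxxxxx ✓), payload 110100.
Byte 4: 0x99 = 10011001 (10xxxxxx ✓), payload 011001.
Concatenate: 000011010110100011001 = 0x1AD19 (21 bits → U+1AD19).

U+1AD19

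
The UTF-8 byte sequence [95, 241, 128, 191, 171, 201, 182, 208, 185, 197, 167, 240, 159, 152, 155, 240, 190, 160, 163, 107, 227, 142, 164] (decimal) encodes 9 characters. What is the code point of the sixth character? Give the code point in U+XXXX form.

U+1F61B

Offset 0: leading byte 0x5F = 01011111 → 1-byte char #1 = 5F.
Offset 1: leading byte 0xF1 = 11110001 → 4-byte char #2 = F1 80 BF AB.
Offset 5: leading byte 0xC9 = 11001001 → 2-byte char #3 = C9 B6.
Offset 7: leading byte 0xD0 = 11010000 → 2-byte char #4 = D0 B9.
Offset 9: leading byte 0xC5 = 11000101 → 2-byte char #5 = C5 A7.
Offset 11: leading byte 0xF0 = 11110000 → 4-byte char #6 = F0 9F 98 9B.
Leading byte 0xF0 = 11110000 matches 11110xxx → 4-byte sequence.
Byte 1: 0xF0 = 11110000, payload 000 (3 bits).
Byte 2: 0x9F = 10011111 (10xxxxxx ✓), payload 011111.
Byte 3: 0x98 = 10011000 (10xxxxxx ✓), payload 011000.
Byte 4: 0x9B = 10011011 (10xxxxxx ✓), payload 011011.
Concatenate: 000011111011000011011 = 0x1F61B (21 bits → U+1F61B).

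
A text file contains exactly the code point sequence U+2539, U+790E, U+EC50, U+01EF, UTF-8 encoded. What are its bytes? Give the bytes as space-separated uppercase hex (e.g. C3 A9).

U+2539: 3-byte form → E2 94 B9.
U+790E: 3-byte form → E7 A4 8E.
U+EC50: 3-byte form → EE B1 90.
U+01EF: 2-byte form → C7 AF.
Concatenated (11 bytes): E2 94 B9 E7 A4 8E EE B1 90 C7 AF.

E2 94 B9 E7 A4 8E EE B1 90 C7 AF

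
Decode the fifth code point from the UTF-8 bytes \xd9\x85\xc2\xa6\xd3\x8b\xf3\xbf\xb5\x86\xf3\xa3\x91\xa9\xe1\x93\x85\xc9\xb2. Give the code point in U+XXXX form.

Offset 0: leading byte 0xD9 = 11011001 → 2-byte char #1 = D9 85.
Offset 2: leading byte 0xC2 = 11000010 → 2-byte char #2 = C2 A6.
Offset 4: leading byte 0xD3 = 11010011 → 2-byte char #3 = D3 8B.
Offset 6: leading byte 0xF3 = 11110011 → 4-byte char #4 = F3 BF B5 86.
Offset 10: leading byte 0xF3 = 11110011 → 4-byte char #5 = F3 A3 91 A9.
Leading byte 0xF3 = 11110011 matches 11110xxx → 4-byte sequence.
Byte 1: 0xF3 = 11110011, payload 011 (3 bits).
Byte 2: 0xA3 = 10100011 (10xxxxxx ✓), payload 100011.
Byte 3: 0x91 = 10010001 (10xxxxxx ✓), payload 010001.
Byte 4: 0xA9 = 10101001 (10xxxxxx ✓), payload 101001.
Concatenate: 011100011010001101001 = 0xE3469 (21 bits → U+E3469).

U+E3469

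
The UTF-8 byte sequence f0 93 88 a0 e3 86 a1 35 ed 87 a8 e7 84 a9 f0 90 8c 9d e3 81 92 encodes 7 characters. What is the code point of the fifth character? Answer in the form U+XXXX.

U+7129

Offset 0: leading byte 0xF0 = 11110000 → 4-byte char #1 = F0 93 88 A0.
Offset 4: leading byte 0xE3 = 11100011 → 3-byte char #2 = E3 86 A1.
Offset 7: leading byte 0x35 = 00110101 → 1-byte char #3 = 35.
Offset 8: leading byte 0xED = 11101101 → 3-byte char #4 = ED 87 A8.
Offset 11: leading byte 0xE7 = 11100111 → 3-byte char #5 = E7 84 A9.
Leading byte 0xE7 = 11100111 matches 1110xxxx → 3-byte sequence.
Byte 1: 0xE7 = 11100111, payload 0111 (4 bits).
Byte 2: 0x84 = 10000100 (10xxxxxx ✓), payload 000100.
Byte 3: 0xA9 = 10101001 (10xxxxxx ✓), payload 101001.
Concatenate: 0111000100101001 = 0x7129 (16 bits → U+7129).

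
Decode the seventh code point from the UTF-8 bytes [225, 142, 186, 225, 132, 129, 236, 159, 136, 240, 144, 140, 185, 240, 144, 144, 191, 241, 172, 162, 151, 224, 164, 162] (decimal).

U+0922

Offset 0: leading byte 0xE1 = 11100001 → 3-byte char #1 = E1 8E BA.
Offset 3: leading byte 0xE1 = 11100001 → 3-byte char #2 = E1 84 81.
Offset 6: leading byte 0xEC = 11101100 → 3-byte char #3 = EC 9F 88.
Offset 9: leading byte 0xF0 = 11110000 → 4-byte char #4 = F0 90 8C B9.
Offset 13: leading byte 0xF0 = 11110000 → 4-byte char #5 = F0 90 90 BF.
Offset 17: leading byte 0xF1 = 11110001 → 4-byte char #6 = F1 AC A2 97.
Offset 21: leading byte 0xE0 = 11100000 → 3-byte char #7 = E0 A4 A2.
Leading byte 0xE0 = 11100000 matches 1110xxxx → 3-byte sequence.
Byte 1: 0xE0 = 11100000, payload 0000 (4 bits).
Byte 2: 0xA4 = 10100100 (10xxxxxx ✓), payload 100100.
Byte 3: 0xA2 = 10100010 (10xxxxxx ✓), payload 100010.
Concatenate: 0000100100100010 = 0x922 (16 bits → U+0922).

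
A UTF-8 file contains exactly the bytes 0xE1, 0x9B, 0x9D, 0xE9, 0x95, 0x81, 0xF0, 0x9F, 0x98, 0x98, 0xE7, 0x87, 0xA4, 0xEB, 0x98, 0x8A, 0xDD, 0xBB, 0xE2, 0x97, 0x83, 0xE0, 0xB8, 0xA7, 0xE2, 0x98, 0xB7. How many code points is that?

Byte at offset 0: 0xE1 = 11100001 → 3-byte char (#1). Advance 3.
Byte at offset 3: 0xE9 = 11101001 → 3-byte char (#2). Advance 3.
Byte at offset 6: 0xF0 = 11110000 → 4-byte char (#3). Advance 4.
Byte at offset 10: 0xE7 = 11100111 → 3-byte char (#4). Advance 3.
Byte at offset 13: 0xEB = 11101011 → 3-byte char (#5). Advance 3.
Byte at offset 16: 0xDD = 11011101 → 2-byte char (#6). Advance 2.
Byte at offset 18: 0xE2 = 11100010 → 3-byte char (#7). Advance 3.
Byte at offset 21: 0xE0 = 11100000 → 3-byte char (#8). Advance 3.
Byte at offset 24: 0xE2 = 11100010 → 3-byte char (#9). Advance 3.
Reached end at offset 27 after 9 code points.

9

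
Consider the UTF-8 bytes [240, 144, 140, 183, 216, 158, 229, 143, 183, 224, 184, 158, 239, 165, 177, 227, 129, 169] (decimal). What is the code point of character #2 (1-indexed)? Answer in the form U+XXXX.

Offset 0: leading byte 0xF0 = 11110000 → 4-byte char #1 = F0 90 8C B7.
Offset 4: leading byte 0xD8 = 11011000 → 2-byte char #2 = D8 9E.
Leading byte 0xD8 = 11011000 matches 110xxxxx → 2-byte sequence.
Byte 1: 0xD8 = 11011000, payload 11000 (5 bits).
Byte 2: 0x9E = 10011110 (10xxxxxx ✓), payload 011110.
Concatenate: 11000011110 = 0x61E (11 bits → U+061E).

U+061E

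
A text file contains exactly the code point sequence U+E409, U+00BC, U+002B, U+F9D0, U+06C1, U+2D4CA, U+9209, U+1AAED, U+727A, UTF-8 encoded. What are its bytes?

EE 90 89 C2 BC 2B EF A7 90 DB 81 F0 AD 93 8A E9 88 89 F0 9A AB AD E7 89 BA

U+E409: 3-byte form → EE 90 89.
U+00BC: 2-byte form → C2 BC.
U+002B: 1-byte form → 2B.
U+F9D0: 3-byte form → EF A7 90.
U+06C1: 2-byte form → DB 81.
U+2D4CA: 4-byte form → F0 AD 93 8A.
U+9209: 3-byte form → E9 88 89.
U+1AAED: 4-byte form → F0 9A AB AD.
U+727A: 3-byte form → E7 89 BA.
Concatenated (25 bytes): EE 90 89 C2 BC 2B EF A7 90 DB 81 F0 AD 93 8A E9 88 89 F0 9A AB AD E7 89 BA.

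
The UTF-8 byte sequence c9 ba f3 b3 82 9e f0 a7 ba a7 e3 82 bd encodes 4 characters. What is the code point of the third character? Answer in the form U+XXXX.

U+27EA7

Offset 0: leading byte 0xC9 = 11001001 → 2-byte char #1 = C9 BA.
Offset 2: leading byte 0xF3 = 11110011 → 4-byte char #2 = F3 B3 82 9E.
Offset 6: leading byte 0xF0 = 11110000 → 4-byte char #3 = F0 A7 BA A7.
Leading byte 0xF0 = 11110000 matches 11110xxx → 4-byte sequence.
Byte 1: 0xF0 = 11110000, payload 000 (3 bits).
Byte 2: 0xA7 = 10100111 (10xxxxxx ✓), payload 100111.
Byte 3: 0xBA = 10111010 (10xxxxxx ✓), payload 111010.
Byte 4: 0xA7 = 10100111 (10xxxxxx ✓), payload 100111.
Concatenate: 000100111111010100111 = 0x27EA7 (21 bits → U+27EA7).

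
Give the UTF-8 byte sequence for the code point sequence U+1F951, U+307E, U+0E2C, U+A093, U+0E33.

F0 9F A5 91 E3 81 BE E0 B8 AC EA 82 93 E0 B8 B3

U+1F951: 4-byte form → F0 9F A5 91.
U+307E: 3-byte form → E3 81 BE.
U+0E2C: 3-byte form → E0 B8 AC.
U+A093: 3-byte form → EA 82 93.
U+0E33: 3-byte form → E0 B8 B3.
Concatenated (16 bytes): F0 9F A5 91 E3 81 BE E0 B8 AC EA 82 93 E0 B8 B3.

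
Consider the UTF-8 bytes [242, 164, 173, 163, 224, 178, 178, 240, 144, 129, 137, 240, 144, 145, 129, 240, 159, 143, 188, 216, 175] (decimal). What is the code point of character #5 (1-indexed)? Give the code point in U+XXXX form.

Offset 0: leading byte 0xF2 = 11110010 → 4-byte char #1 = F2 A4 AD A3.
Offset 4: leading byte 0xE0 = 11100000 → 3-byte char #2 = E0 B2 B2.
Offset 7: leading byte 0xF0 = 11110000 → 4-byte char #3 = F0 90 81 89.
Offset 11: leading byte 0xF0 = 11110000 → 4-byte char #4 = F0 90 91 81.
Offset 15: leading byte 0xF0 = 11110000 → 4-byte char #5 = F0 9F 8F BC.
Leading byte 0xF0 = 11110000 matches 11110xxx → 4-byte sequence.
Byte 1: 0xF0 = 11110000, payload 000 (3 bits).
Byte 2: 0x9F = 10011111 (10xxxxxx ✓), payload 011111.
Byte 3: 0x8F = 10001111 (10xxxxxx ✓), payload 001111.
Byte 4: 0xBC = 10111100 (10xxxxxx ✓), payload 111100.
Concatenate: 000011111001111111100 = 0x1F3FC (21 bits → U+1F3FC).

U+1F3FC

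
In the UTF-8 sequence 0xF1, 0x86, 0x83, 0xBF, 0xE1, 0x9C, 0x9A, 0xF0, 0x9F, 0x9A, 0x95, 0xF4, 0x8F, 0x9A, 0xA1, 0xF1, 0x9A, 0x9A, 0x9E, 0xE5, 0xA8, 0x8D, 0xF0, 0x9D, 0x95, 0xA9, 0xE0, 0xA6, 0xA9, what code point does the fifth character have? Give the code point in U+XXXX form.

U+5A69E

Offset 0: leading byte 0xF1 = 11110001 → 4-byte char #1 = F1 86 83 BF.
Offset 4: leading byte 0xE1 = 11100001 → 3-byte char #2 = E1 9C 9A.
Offset 7: leading byte 0xF0 = 11110000 → 4-byte char #3 = F0 9F 9A 95.
Offset 11: leading byte 0xF4 = 11110100 → 4-byte char #4 = F4 8F 9A A1.
Offset 15: leading byte 0xF1 = 11110001 → 4-byte char #5 = F1 9A 9A 9E.
Leading byte 0xF1 = 11110001 matches 11110xxx → 4-byte sequence.
Byte 1: 0xF1 = 11110001, payload 001 (3 bits).
Byte 2: 0x9A = 10011010 (10xxxxxx ✓), payload 011010.
Byte 3: 0x9A = 10011010 (10xxxxxx ✓), payload 011010.
Byte 4: 0x9E = 10011110 (10xxxxxx ✓), payload 011110.
Concatenate: 001011010011010011110 = 0x5A69E (21 bits → U+5A69E).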